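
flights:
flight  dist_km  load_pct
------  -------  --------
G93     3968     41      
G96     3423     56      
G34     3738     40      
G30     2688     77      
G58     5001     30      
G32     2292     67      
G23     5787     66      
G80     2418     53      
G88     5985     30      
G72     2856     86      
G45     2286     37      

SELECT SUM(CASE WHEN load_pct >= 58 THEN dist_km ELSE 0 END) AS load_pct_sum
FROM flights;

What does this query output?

13623

flight=G93: ✗
flight=G96: ✗
flight=G34: ✗
flight=G30: ✓ → 2688
flight=G58: ✗
flight=G32: ✓ → 2292
flight=G23: ✓ → 5787
flight=G80: ✗
flight=G88: ✗
flight=G72: ✓ → 2856
flight=G45: ✗
load_pct_sum = 2688 + 2292 + 5787 + 2856 = 13623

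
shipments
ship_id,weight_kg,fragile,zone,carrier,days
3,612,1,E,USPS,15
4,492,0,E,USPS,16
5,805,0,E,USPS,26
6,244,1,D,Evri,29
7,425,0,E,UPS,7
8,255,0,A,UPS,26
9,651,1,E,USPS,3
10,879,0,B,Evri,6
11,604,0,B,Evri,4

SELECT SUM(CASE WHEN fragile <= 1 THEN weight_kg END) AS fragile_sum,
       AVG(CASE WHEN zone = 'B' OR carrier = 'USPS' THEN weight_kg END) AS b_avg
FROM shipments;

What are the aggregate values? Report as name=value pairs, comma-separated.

fragile_sum=4967, b_avg=673.8333333333

[fragile_sum: fragile <= 1]
ship_id=3: ✓ → 612
ship_id=4: ✓ → 492
ship_id=5: ✓ → 805
ship_id=6: ✓ → 244
ship_id=7: ✓ → 425
ship_id=8: ✓ → 255
ship_id=9: ✓ → 651
ship_id=10: ✓ → 879
ship_id=11: ✓ → 604
fragile_sum = 612 + 492 + 805 + 244 + 425 + 255 + 651 + 879 + 604 = 4967
—
[b_avg: zone = 'B' OR carrier = 'USPS']
ship_id=3: ✓ → 612
ship_id=4: ✓ → 492
ship_id=5: ✓ → 805
ship_id=6: ✗
ship_id=7: ✗
ship_id=8: ✗
ship_id=9: ✓ → 651
ship_id=10: ✓ → 879
ship_id=11: ✓ → 604
b_avg = (612 + 492 + 805 + 651 + 879 + 604) / 6 = 673.8333333333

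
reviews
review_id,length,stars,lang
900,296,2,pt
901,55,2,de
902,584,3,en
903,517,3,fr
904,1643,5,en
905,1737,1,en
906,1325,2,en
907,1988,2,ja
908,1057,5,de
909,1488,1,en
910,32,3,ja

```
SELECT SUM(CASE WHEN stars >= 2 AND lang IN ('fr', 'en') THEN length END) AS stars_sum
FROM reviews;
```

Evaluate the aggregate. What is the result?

4069

review_id=900: ✗
review_id=901: ✗
review_id=902: ✓ → 584
review_id=903: ✓ → 517
review_id=904: ✓ → 1643
review_id=905: ✗
review_id=906: ✓ → 1325
review_id=907: ✗
review_id=908: ✗
review_id=909: ✗
review_id=910: ✗
stars_sum = 584 + 517 + 1643 + 1325 = 4069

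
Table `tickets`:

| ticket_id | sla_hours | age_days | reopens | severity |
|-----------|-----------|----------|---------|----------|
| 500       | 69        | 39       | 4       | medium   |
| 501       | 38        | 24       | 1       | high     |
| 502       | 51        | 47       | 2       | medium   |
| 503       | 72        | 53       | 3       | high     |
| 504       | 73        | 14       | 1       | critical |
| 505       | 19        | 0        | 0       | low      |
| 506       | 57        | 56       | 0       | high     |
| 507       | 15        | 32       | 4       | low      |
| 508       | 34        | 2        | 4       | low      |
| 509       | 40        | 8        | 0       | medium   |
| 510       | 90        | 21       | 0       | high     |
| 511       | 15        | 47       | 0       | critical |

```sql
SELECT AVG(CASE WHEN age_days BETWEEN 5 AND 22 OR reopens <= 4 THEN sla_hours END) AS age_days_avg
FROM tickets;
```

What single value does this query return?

ticket_id=500: ✓ → 69
ticket_id=501: ✓ → 38
ticket_id=502: ✓ → 51
ticket_id=503: ✓ → 72
ticket_id=504: ✓ → 73
ticket_id=505: ✓ → 19
ticket_id=506: ✓ → 57
ticket_id=507: ✓ → 15
ticket_id=508: ✓ → 34
ticket_id=509: ✓ → 40
ticket_id=510: ✓ → 90
ticket_id=511: ✓ → 15
age_days_avg = (69 + 38 + 51 + 72 + 73 + 19 + 57 + 15 + 34 + 40 + 90 + 15) / 12 = 47.75

47.75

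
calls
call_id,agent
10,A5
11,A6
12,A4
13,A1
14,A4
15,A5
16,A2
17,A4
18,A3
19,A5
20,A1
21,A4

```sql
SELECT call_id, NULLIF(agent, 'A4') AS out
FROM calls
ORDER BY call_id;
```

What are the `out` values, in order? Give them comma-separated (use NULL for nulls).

call_id=10: agent=A5 vs A4: differ → A5
call_id=11: agent=A6 vs A4: differ → A6
call_id=12: agent=A4 vs A4: equal → NULL
call_id=13: agent=A1 vs A4: differ → A1
call_id=14: agent=A4 vs A4: equal → NULL
call_id=15: agent=A5 vs A4: differ → A5
call_id=16: agent=A2 vs A4: differ → A2
call_id=17: agent=A4 vs A4: equal → NULL
call_id=18: agent=A3 vs A4: differ → A3
call_id=19: agent=A5 vs A4: differ → A5
call_id=20: agent=A1 vs A4: differ → A1
call_id=21: agent=A4 vs A4: equal → NULL

A5, A6, NULL, A1, NULL, A5, A2, NULL, A3, A5, A1, NULL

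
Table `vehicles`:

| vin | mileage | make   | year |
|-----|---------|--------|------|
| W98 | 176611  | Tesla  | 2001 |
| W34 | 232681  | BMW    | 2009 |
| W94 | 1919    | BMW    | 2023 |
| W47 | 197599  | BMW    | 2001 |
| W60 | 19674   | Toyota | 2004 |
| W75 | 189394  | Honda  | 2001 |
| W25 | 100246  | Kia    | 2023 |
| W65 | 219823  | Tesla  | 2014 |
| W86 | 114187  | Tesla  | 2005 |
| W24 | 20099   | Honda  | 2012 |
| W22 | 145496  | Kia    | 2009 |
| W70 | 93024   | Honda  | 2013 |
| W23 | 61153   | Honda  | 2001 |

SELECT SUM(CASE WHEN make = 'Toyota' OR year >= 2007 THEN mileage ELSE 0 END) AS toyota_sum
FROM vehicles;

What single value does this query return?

832962

vin=W98: ✗
vin=W34: ✓ → 232681
vin=W94: ✓ → 1919
vin=W47: ✗
vin=W60: ✓ → 19674
vin=W75: ✗
vin=W25: ✓ → 100246
vin=W65: ✓ → 219823
vin=W86: ✗
vin=W24: ✓ → 20099
vin=W22: ✓ → 145496
vin=W70: ✓ → 93024
vin=W23: ✗
toyota_sum = 232681 + 1919 + 19674 + 100246 + 219823 + 20099 + 145496 + 93024 = 832962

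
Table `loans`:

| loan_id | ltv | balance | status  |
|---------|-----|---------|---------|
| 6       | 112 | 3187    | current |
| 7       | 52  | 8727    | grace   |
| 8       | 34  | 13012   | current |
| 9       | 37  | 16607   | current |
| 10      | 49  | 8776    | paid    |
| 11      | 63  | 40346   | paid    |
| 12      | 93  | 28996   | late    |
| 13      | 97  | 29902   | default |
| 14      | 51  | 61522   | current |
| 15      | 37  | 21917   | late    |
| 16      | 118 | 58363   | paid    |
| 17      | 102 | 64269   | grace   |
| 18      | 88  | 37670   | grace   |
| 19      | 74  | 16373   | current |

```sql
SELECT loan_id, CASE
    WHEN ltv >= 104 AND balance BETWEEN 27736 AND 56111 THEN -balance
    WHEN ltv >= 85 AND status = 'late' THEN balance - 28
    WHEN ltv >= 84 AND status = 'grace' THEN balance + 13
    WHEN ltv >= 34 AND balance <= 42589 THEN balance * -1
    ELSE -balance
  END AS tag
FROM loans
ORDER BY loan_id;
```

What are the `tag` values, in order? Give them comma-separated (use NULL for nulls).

loan_id=6: ltv >= 34 AND balance <= 42589 → -3187
loan_id=7: ltv >= 34 AND balance <= 42589 → -8727
loan_id=8: ltv >= 34 AND balance <= 42589 → -13012
loan_id=9: ltv >= 34 AND balance <= 42589 → -16607
loan_id=10: ltv >= 34 AND balance <= 42589 → -8776
loan_id=11: ltv >= 34 AND balance <= 42589 → -40346
loan_id=12: ltv >= 85 AND status = 'late' → 28968
loan_id=13: ltv >= 34 AND balance <= 42589 → -29902
loan_id=14: ELSE → -61522
loan_id=15: ltv >= 34 AND balance <= 42589 → -21917
loan_id=16: ELSE → -58363
loan_id=17: ltv >= 84 AND status = 'grace' → 64282
loan_id=18: ltv >= 84 AND status = 'grace' → 37683
loan_id=19: ltv >= 34 AND balance <= 42589 → -16373

-3187, -8727, -13012, -16607, -8776, -40346, 28968, -29902, -61522, -21917, -58363, 64282, 37683, -16373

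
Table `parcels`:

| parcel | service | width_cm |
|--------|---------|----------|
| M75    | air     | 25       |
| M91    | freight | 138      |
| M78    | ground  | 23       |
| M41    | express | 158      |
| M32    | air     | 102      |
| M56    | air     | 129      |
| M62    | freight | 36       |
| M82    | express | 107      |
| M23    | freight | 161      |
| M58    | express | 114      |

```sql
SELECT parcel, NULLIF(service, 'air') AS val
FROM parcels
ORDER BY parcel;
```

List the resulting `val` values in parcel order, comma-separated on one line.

freight, NULL, express, NULL, express, freight, NULL, ground, express, freight

parcel=M23: service=freight vs air: differ → freight
parcel=M32: service=air vs air: equal → NULL
parcel=M41: service=express vs air: differ → express
parcel=M56: service=air vs air: equal → NULL
parcel=M58: service=express vs air: differ → express
parcel=M62: service=freight vs air: differ → freight
parcel=M75: service=air vs air: equal → NULL
parcel=M78: service=ground vs air: differ → ground
parcel=M82: service=express vs air: differ → express
parcel=M91: service=freight vs air: differ → freight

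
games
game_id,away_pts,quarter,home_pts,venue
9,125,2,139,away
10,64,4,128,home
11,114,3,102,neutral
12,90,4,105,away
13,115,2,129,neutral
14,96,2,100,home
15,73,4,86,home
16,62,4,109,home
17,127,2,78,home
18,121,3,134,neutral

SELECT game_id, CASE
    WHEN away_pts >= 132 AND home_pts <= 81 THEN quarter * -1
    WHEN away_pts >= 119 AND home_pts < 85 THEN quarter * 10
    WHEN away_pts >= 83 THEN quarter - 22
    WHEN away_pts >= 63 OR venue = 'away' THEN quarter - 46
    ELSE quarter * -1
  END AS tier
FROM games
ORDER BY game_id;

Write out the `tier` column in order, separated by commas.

-20, -42, -19, -18, -20, -20, -42, -4, 20, -19

game_id=9: away_pts >= 83 → -20
game_id=10: away_pts >= 63 OR venue = 'away' → -42
game_id=11: away_pts >= 83 → -19
game_id=12: away_pts >= 83 → -18
game_id=13: away_pts >= 83 → -20
game_id=14: away_pts >= 83 → -20
game_id=15: away_pts >= 63 OR venue = 'away' → -42
game_id=16: ELSE → -4
game_id=17: away_pts >= 119 AND home_pts < 85 → 20
game_id=18: away_pts >= 83 → -19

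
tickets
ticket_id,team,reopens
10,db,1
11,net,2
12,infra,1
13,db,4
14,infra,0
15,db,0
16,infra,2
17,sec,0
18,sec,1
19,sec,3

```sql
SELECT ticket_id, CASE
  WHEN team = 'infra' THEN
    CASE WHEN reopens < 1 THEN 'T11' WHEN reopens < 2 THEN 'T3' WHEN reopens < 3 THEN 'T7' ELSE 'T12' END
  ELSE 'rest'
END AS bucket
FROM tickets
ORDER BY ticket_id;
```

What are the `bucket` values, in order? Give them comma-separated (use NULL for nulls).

rest, rest, T3, rest, T11, rest, T7, rest, rest, rest

ticket_id=10: team='db' → outer ELSE → rest
ticket_id=11: team='net' → outer ELSE → rest
ticket_id=12: team='infra' → inner[reopens < 2] → T3
ticket_id=13: team='db' → outer ELSE → rest
ticket_id=14: team='infra' → inner[reopens < 1] → T11
ticket_id=15: team='db' → outer ELSE → rest
ticket_id=16: team='infra' → inner[reopens < 3] → T7
ticket_id=17: team='sec' → outer ELSE → rest
ticket_id=18: team='sec' → outer ELSE → rest
ticket_id=19: team='sec' → outer ELSE → rest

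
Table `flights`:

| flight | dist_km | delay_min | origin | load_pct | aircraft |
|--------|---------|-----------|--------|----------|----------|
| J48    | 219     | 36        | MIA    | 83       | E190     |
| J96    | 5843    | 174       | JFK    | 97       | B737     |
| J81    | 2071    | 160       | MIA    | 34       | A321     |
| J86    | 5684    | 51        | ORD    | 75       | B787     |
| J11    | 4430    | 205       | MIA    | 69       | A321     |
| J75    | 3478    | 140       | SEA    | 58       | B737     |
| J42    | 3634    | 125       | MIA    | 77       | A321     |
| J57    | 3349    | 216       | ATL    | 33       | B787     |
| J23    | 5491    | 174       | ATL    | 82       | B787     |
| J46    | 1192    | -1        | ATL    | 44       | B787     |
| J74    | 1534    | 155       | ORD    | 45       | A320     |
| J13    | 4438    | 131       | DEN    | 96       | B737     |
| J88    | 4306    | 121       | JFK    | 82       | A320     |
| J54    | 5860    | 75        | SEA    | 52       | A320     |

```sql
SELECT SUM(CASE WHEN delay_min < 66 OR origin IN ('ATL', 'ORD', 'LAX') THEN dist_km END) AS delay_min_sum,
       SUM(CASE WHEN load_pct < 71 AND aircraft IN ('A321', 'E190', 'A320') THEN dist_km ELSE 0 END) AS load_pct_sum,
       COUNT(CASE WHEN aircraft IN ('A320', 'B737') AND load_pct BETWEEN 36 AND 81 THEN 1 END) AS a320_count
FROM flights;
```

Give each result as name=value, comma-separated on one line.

delay_min_sum=17469, load_pct_sum=13895, a320_count=3

[delay_min_sum: delay_min < 66 OR origin IN ('ATL', 'ORD', 'LAX')]
flight=J48: ✓ → 219
flight=J96: ✗
flight=J81: ✗
flight=J86: ✓ → 5684
flight=J11: ✗
flight=J75: ✗
flight=J42: ✗
flight=J57: ✓ → 3349
flight=J23: ✓ → 5491
flight=J46: ✓ → 1192
flight=J74: ✓ → 1534
flight=J13: ✗
flight=J88: ✗
flight=J54: ✗
delay_min_sum = 219 + 5684 + 3349 + 5491 + 1192 + 1534 = 17469
—
[load_pct_sum: load_pct < 71 AND aircraft IN ('A321', 'E190', 'A320')]
flight=J48: ✗
flight=J96: ✗
flight=J81: ✓ → 2071
flight=J86: ✗
flight=J11: ✓ → 4430
flight=J75: ✗
flight=J42: ✗
flight=J57: ✗
flight=J23: ✗
flight=J46: ✗
flight=J74: ✓ → 1534
flight=J13: ✗
flight=J88: ✗
flight=J54: ✓ → 5860
load_pct_sum = 2071 + 4430 + 1534 + 5860 = 13895
—
[a320_count: aircraft IN ('A320', 'B737') AND load_pct BETWEEN 36 AND 81]
flight=J48: ✗
flight=J96: ✗
flight=J81: ✗
flight=J86: ✗
flight=J11: ✗
flight=J75: ✓ → 1
flight=J42: ✗
flight=J57: ✗
flight=J23: ✗
flight=J46: ✗
flight=J74: ✓ → 1
flight=J13: ✗
flight=J88: ✗
flight=J54: ✓ → 1
a320_count = COUNT(1, 1, 1) = 3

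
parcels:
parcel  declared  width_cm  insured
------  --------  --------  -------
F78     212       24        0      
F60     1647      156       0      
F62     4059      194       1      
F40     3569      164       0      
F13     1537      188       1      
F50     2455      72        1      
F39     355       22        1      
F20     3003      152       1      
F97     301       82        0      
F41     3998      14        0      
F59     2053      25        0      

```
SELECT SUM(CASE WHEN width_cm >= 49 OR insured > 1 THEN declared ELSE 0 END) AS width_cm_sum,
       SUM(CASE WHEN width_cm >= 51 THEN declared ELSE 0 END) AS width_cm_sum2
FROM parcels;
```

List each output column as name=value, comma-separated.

width_cm_sum=16571, width_cm_sum2=16571

[width_cm_sum: width_cm >= 49 OR insured > 1]
parcel=F78: ✗
parcel=F60: ✓ → 1647
parcel=F62: ✓ → 4059
parcel=F40: ✓ → 3569
parcel=F13: ✓ → 1537
parcel=F50: ✓ → 2455
parcel=F39: ✗
parcel=F20: ✓ → 3003
parcel=F97: ✓ → 301
parcel=F41: ✗
parcel=F59: ✗
width_cm_sum = 1647 + 4059 + 3569 + 1537 + 2455 + 3003 + 301 = 16571
—
[width_cm_sum2: width_cm >= 51]
parcel=F78: ✗
parcel=F60: ✓ → 1647
parcel=F62: ✓ → 4059
parcel=F40: ✓ → 3569
parcel=F13: ✓ → 1537
parcel=F50: ✓ → 2455
parcel=F39: ✗
parcel=F20: ✓ → 3003
parcel=F97: ✓ → 301
parcel=F41: ✗
parcel=F59: ✗
width_cm_sum2 = 1647 + 4059 + 3569 + 1537 + 2455 + 3003 + 301 = 16571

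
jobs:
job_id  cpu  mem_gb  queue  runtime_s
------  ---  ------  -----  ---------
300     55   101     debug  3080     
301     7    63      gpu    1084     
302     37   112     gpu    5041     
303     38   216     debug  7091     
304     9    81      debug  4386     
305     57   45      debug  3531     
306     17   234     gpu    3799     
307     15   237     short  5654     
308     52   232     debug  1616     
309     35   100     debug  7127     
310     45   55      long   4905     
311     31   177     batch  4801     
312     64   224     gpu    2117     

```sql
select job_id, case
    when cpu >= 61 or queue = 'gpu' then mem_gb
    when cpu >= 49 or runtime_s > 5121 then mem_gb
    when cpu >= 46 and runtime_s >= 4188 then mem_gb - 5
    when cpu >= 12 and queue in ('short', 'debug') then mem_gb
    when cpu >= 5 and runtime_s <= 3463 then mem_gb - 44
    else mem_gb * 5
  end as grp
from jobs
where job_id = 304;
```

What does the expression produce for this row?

405

job_id = 304: cpu=9, mem_gb=81, queue=debug, runtime_s=4386.
cpu >= 61 or queue = 'gpu' → false
cpu >= 49 or runtime_s > 5121 → false
cpu >= 46 and runtime_s >= 4188 → false
cpu >= 12 and queue in ('short', 'debug') → false
cpu >= 5 and runtime_s <= 3463 → false
No prior WHEN matched → ELSE → 405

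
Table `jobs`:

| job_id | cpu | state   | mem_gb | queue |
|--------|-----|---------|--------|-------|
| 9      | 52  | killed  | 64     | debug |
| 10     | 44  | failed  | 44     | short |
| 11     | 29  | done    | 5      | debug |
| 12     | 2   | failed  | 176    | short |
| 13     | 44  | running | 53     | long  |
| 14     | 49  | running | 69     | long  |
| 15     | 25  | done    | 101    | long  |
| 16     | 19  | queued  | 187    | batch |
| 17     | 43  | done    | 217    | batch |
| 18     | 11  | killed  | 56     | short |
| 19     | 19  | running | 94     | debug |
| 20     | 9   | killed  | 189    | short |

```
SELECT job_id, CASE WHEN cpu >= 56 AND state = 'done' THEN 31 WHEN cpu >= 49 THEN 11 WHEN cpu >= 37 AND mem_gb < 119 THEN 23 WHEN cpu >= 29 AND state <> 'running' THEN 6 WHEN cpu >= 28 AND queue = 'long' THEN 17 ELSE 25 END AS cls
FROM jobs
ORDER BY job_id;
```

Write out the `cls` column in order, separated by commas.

job_id=9: cpu >= 49 → 11
job_id=10: cpu >= 37 AND mem_gb < 119 → 23
job_id=11: cpu >= 29 AND state <> 'running' → 6
job_id=12: ELSE → 25
job_id=13: cpu >= 37 AND mem_gb < 119 → 23
job_id=14: cpu >= 49 → 11
job_id=15: ELSE → 25
job_id=16: ELSE → 25
job_id=17: cpu >= 29 AND state <> 'running' → 6
job_id=18: ELSE → 25
job_id=19: ELSE → 25
job_id=20: ELSE → 25

11, 23, 6, 25, 23, 11, 25, 25, 6, 25, 25, 25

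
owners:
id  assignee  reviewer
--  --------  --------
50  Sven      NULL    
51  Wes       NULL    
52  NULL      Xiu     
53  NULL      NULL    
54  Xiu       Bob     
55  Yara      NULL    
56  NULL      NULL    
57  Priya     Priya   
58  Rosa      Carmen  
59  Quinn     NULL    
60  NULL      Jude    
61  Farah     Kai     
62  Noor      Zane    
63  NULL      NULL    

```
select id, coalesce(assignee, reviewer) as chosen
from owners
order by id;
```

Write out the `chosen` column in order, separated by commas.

Sven, Wes, Xiu, NULL, Xiu, Yara, NULL, Priya, Rosa, Quinn, Jude, Farah, Noor, NULL

id=50: assignee=Sven → Sven
id=51: assignee=Wes → Wes
id=52: assignee=NULL, reviewer=Xiu → Xiu
id=53: assignee=NULL, reviewer=NULL (all NULL) → NULL
id=54: assignee=Xiu → Xiu
id=55: assignee=Yara → Yara
id=56: assignee=NULL, reviewer=NULL (all NULL) → NULL
id=57: assignee=Priya → Priya
id=58: assignee=Rosa → Rosa
id=59: assignee=Quinn → Quinn
id=60: assignee=NULL, reviewer=Jude → Jude
id=61: assignee=Farah → Farah
id=62: assignee=Noor → Noor
id=63: assignee=NULL, reviewer=NULL (all NULL) → NULL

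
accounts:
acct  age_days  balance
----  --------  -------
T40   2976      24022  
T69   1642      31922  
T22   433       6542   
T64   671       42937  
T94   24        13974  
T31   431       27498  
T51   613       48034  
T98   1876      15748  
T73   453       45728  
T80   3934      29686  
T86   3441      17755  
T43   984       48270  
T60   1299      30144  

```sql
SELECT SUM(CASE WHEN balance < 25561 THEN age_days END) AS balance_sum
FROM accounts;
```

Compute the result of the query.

acct=T40: ✓ → 2976
acct=T69: ✗
acct=T22: ✓ → 433
acct=T64: ✗
acct=T94: ✓ → 24
acct=T31: ✗
acct=T51: ✗
acct=T98: ✓ → 1876
acct=T73: ✗
acct=T80: ✗
acct=T86: ✓ → 3441
acct=T43: ✗
acct=T60: ✗
balance_sum = 2976 + 433 + 24 + 1876 + 3441 = 8750

8750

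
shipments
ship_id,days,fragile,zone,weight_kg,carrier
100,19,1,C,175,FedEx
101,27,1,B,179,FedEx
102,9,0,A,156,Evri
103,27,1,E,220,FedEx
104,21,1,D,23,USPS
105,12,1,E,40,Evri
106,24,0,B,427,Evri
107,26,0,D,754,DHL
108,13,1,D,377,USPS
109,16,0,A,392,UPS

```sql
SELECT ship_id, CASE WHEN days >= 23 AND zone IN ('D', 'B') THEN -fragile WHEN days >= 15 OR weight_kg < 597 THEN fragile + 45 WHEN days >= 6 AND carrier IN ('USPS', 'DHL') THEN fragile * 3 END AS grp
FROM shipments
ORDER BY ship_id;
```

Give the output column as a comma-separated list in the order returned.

ship_id=100: days >= 15 OR weight_kg < 597 → 46
ship_id=101: days >= 23 AND zone IN ('D', 'B') → -1
ship_id=102: days >= 15 OR weight_kg < 597 → 45
ship_id=103: days >= 15 OR weight_kg < 597 → 46
ship_id=104: days >= 15 OR weight_kg < 597 → 46
ship_id=105: days >= 15 OR weight_kg < 597 → 46
ship_id=106: days >= 23 AND zone IN ('D', 'B') → 0
ship_id=107: days >= 23 AND zone IN ('D', 'B') → 0
ship_id=108: days >= 15 OR weight_kg < 597 → 46
ship_id=109: days >= 15 OR weight_kg < 597 → 45

46, -1, 45, 46, 46, 46, 0, 0, 46, 45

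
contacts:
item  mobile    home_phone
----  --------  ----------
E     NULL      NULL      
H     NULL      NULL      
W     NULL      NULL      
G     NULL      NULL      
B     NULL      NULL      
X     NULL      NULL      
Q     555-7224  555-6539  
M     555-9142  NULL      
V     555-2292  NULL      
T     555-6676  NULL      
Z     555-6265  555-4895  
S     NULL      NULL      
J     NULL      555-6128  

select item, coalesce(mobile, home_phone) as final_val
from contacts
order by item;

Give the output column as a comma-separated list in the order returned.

NULL, NULL, NULL, NULL, 555-6128, 555-9142, 555-7224, NULL, 555-6676, 555-2292, NULL, NULL, 555-6265

item=B: mobile=NULL, home_phone=NULL (all NULL) → NULL
item=E: mobile=NULL, home_phone=NULL (all NULL) → NULL
item=G: mobile=NULL, home_phone=NULL (all NULL) → NULL
item=H: mobile=NULL, home_phone=NULL (all NULL) → NULL
item=J: mobile=NULL, home_phone=555-6128 → 555-6128
item=M: mobile=555-9142 → 555-9142
item=Q: mobile=555-7224 → 555-7224
item=S: mobile=NULL, home_phone=NULL (all NULL) → NULL
item=T: mobile=555-6676 → 555-6676
item=V: mobile=555-2292 → 555-2292
item=W: mobile=NULL, home_phone=NULL (all NULL) → NULL
item=X: mobile=NULL, home_phone=NULL (all NULL) → NULL
item=Z: mobile=555-6265 → 555-6265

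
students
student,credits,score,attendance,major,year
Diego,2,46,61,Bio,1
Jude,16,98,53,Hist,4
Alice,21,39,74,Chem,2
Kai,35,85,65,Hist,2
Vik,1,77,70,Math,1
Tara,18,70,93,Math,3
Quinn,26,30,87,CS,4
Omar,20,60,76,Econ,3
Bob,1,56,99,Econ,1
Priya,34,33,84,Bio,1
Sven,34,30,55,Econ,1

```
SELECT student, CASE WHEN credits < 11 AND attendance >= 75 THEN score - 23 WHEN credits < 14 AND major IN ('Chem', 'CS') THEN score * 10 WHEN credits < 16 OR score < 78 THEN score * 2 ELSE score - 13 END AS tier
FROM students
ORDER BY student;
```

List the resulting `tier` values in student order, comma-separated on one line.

78, 33, 92, 85, 72, 120, 66, 60, 60, 140, 154

student=Alice: credits < 16 OR score < 78 → 78
student=Bob: credits < 11 AND attendance >= 75 → 33
student=Diego: credits < 16 OR score < 78 → 92
student=Jude: ELSE → 85
student=Kai: ELSE → 72
student=Omar: credits < 16 OR score < 78 → 120
student=Priya: credits < 16 OR score < 78 → 66
student=Quinn: credits < 16 OR score < 78 → 60
student=Sven: credits < 16 OR score < 78 → 60
student=Tara: credits < 16 OR score < 78 → 140
student=Vik: credits < 16 OR score < 78 → 154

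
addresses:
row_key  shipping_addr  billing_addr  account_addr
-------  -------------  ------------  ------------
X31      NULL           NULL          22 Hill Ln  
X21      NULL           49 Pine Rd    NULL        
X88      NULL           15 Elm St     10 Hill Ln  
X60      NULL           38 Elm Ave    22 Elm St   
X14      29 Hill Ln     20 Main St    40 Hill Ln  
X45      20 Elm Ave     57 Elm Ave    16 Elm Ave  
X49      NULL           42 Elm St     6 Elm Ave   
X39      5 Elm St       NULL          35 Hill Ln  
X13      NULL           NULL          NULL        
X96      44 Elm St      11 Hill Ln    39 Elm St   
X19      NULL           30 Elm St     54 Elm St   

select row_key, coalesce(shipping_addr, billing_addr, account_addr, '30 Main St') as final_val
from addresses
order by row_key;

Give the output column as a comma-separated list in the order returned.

30 Main St, 29 Hill Ln, 30 Elm St, 49 Pine Rd, 22 Hill Ln, 5 Elm St, 20 Elm Ave, 42 Elm St, 38 Elm Ave, 15 Elm St, 44 Elm St

row_key=X13: shipping_addr=NULL, billing_addr=NULL, account_addr=NULL, → literal 30 Main St → 30 Main St
row_key=X14: shipping_addr=29 Hill Ln → 29 Hill Ln
row_key=X19: shipping_addr=NULL, billing_addr=30 Elm St → 30 Elm St
row_key=X21: shipping_addr=NULL, billing_addr=49 Pine Rd → 49 Pine Rd
row_key=X31: shipping_addr=NULL, billing_addr=NULL, account_addr=22 Hill Ln → 22 Hill Ln
row_key=X39: shipping_addr=5 Elm St → 5 Elm St
row_key=X45: shipping_addr=20 Elm Ave → 20 Elm Ave
row_key=X49: shipping_addr=NULL, billing_addr=42 Elm St → 42 Elm St
row_key=X60: shipping_addr=NULL, billing_addr=38 Elm Ave → 38 Elm Ave
row_key=X88: shipping_addr=NULL, billing_addr=15 Elm St → 15 Elm St
row_key=X96: shipping_addr=44 Elm St → 44 Elm St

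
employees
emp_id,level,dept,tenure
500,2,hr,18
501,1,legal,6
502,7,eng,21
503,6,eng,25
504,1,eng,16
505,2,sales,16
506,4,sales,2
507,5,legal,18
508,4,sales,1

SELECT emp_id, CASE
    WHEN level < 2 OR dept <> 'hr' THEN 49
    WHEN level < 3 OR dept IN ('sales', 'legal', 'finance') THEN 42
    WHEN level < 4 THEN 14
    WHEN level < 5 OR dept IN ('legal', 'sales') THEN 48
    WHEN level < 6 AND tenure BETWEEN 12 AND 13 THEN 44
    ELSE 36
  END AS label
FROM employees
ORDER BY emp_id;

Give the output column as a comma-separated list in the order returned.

42, 49, 49, 49, 49, 49, 49, 49, 49

emp_id=500: level < 3 OR dept IN ('sales', 'legal', 'finance') → 42
emp_id=501: level < 2 OR dept <> 'hr' → 49
emp_id=502: level < 2 OR dept <> 'hr' → 49
emp_id=503: level < 2 OR dept <> 'hr' → 49
emp_id=504: level < 2 OR dept <> 'hr' → 49
emp_id=505: level < 2 OR dept <> 'hr' → 49
emp_id=506: level < 2 OR dept <> 'hr' → 49
emp_id=507: level < 2 OR dept <> 'hr' → 49
emp_id=508: level < 2 OR dept <> 'hr' → 49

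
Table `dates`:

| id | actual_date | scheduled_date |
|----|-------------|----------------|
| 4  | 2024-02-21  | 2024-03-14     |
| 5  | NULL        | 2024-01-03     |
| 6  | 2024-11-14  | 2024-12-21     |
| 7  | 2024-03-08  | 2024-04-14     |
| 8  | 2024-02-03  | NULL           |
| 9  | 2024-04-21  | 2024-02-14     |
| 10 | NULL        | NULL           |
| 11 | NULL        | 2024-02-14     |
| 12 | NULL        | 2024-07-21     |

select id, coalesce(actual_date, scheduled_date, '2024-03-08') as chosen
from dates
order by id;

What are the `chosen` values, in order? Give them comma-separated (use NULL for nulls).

2024-02-21, 2024-01-03, 2024-11-14, 2024-03-08, 2024-02-03, 2024-04-21, 2024-03-08, 2024-02-14, 2024-07-21

id=4: actual_date=2024-02-21 → 2024-02-21
id=5: actual_date=NULL, scheduled_date=2024-01-03 → 2024-01-03
id=6: actual_date=2024-11-14 → 2024-11-14
id=7: actual_date=2024-03-08 → 2024-03-08
id=8: actual_date=2024-02-03 → 2024-02-03
id=9: actual_date=2024-04-21 → 2024-04-21
id=10: actual_date=NULL, scheduled_date=NULL, → literal 2024-03-08 → 2024-03-08
id=11: actual_date=NULL, scheduled_date=2024-02-14 → 2024-02-14
id=12: actual_date=NULL, scheduled_date=2024-07-21 → 2024-07-21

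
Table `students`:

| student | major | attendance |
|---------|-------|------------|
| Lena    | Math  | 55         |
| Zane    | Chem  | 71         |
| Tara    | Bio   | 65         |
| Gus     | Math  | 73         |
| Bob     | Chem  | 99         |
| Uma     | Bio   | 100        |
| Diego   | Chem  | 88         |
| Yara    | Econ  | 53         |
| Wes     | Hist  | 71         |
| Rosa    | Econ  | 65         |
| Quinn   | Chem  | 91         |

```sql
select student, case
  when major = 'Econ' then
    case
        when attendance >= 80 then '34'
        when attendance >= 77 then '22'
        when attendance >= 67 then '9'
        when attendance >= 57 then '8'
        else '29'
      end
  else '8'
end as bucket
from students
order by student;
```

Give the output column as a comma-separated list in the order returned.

student=Bob: major='Chem' → outer ELSE → 8
student=Diego: major='Chem' → outer ELSE → 8
student=Gus: major='Math' → outer ELSE → 8
student=Lena: major='Math' → outer ELSE → 8
student=Quinn: major='Chem' → outer ELSE → 8
student=Rosa: major='Econ' → inner[attendance >= 57] → 8
student=Tara: major='Bio' → outer ELSE → 8
student=Uma: major='Bio' → outer ELSE → 8
student=Wes: major='Hist' → outer ELSE → 8
student=Yara: major='Econ' → inner[ELSE] → 29
student=Zane: major='Chem' → outer ELSE → 8

8, 8, 8, 8, 8, 8, 8, 8, 8, 29, 8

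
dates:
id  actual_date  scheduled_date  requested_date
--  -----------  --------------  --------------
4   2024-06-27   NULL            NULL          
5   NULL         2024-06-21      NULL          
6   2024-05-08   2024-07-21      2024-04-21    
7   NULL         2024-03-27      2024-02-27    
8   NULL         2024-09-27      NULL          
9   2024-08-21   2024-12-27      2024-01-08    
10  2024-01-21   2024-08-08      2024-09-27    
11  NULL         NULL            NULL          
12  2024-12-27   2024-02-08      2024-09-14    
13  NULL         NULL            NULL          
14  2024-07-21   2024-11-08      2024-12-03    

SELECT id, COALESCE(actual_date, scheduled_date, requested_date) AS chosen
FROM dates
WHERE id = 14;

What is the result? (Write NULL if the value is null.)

2024-07-21

id = 14: actual_date=2024-07-21, scheduled_date=2024-11-08, requested_date=2024-12-03.
actual_date=2024-07-21 → 2024-07-21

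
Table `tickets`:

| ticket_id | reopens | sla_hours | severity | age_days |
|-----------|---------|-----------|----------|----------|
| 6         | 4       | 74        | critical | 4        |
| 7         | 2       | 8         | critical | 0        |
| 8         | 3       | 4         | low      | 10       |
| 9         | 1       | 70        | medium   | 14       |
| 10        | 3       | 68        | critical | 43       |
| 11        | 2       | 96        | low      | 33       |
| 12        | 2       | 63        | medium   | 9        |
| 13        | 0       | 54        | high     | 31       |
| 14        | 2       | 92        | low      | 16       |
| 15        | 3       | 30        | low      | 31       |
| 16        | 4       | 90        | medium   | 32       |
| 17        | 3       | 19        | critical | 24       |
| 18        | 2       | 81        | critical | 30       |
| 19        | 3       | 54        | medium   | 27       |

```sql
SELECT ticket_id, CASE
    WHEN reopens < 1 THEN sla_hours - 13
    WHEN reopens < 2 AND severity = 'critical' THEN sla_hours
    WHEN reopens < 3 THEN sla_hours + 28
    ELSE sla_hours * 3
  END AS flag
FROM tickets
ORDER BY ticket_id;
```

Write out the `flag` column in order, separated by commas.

222, 36, 12, 98, 204, 124, 91, 41, 120, 90, 270, 57, 109, 162

ticket_id=6: ELSE → 222
ticket_id=7: reopens < 3 → 36
ticket_id=8: ELSE → 12
ticket_id=9: reopens < 3 → 98
ticket_id=10: ELSE → 204
ticket_id=11: reopens < 3 → 124
ticket_id=12: reopens < 3 → 91
ticket_id=13: reopens < 1 → 41
ticket_id=14: reopens < 3 → 120
ticket_id=15: ELSE → 90
ticket_id=16: ELSE → 270
ticket_id=17: ELSE → 57
ticket_id=18: reopens < 3 → 109
ticket_id=19: ELSE → 162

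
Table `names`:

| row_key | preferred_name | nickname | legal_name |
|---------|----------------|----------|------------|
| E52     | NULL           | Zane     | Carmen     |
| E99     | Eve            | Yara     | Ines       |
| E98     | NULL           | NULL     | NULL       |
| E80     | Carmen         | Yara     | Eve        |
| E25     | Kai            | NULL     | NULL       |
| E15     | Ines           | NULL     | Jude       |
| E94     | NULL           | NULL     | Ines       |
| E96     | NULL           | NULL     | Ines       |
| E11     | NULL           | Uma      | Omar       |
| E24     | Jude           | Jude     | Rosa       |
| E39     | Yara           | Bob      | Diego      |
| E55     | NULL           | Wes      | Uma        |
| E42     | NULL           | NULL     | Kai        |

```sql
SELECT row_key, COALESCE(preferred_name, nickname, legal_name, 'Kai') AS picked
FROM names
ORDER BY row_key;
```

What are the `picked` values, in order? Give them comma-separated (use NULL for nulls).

Uma, Ines, Jude, Kai, Yara, Kai, Zane, Wes, Carmen, Ines, Ines, Kai, Eve

row_key=E11: preferred_name=NULL, nickname=Uma → Uma
row_key=E15: preferred_name=Ines → Ines
row_key=E24: preferred_name=Jude → Jude
row_key=E25: preferred_name=Kai → Kai
row_key=E39: preferred_name=Yara → Yara
row_key=E42: preferred_name=NULL, nickname=NULL, legal_name=Kai → Kai
row_key=E52: preferred_name=NULL, nickname=Zane → Zane
row_key=E55: preferred_name=NULL, nickname=Wes → Wes
row_key=E80: preferred_name=Carmen → Carmen
row_key=E94: preferred_name=NULL, nickname=NULL, legal_name=Ines → Ines
row_key=E96: preferred_name=NULL, nickname=NULL, legal_name=Ines → Ines
row_key=E98: preferred_name=NULL, nickname=NULL, legal_name=NULL, → literal Kai → Kai
row_key=E99: preferred_name=Eve → Eve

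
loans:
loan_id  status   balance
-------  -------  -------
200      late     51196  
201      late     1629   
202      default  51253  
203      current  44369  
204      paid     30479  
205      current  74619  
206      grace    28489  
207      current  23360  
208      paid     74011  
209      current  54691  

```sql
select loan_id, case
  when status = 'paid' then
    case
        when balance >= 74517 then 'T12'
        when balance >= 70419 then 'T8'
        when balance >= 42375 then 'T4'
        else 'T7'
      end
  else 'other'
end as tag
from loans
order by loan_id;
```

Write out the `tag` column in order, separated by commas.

loan_id=200: status='late' → outer ELSE → other
loan_id=201: status='late' → outer ELSE → other
loan_id=202: status='default' → outer ELSE → other
loan_id=203: status='current' → outer ELSE → other
loan_id=204: status='paid' → inner[ELSE] → T7
loan_id=205: status='current' → outer ELSE → other
loan_id=206: status='grace' → outer ELSE → other
loan_id=207: status='current' → outer ELSE → other
loan_id=208: status='paid' → inner[balance >= 70419] → T8
loan_id=209: status='current' → outer ELSE → other

other, other, other, other, T7, other, other, other, T8, other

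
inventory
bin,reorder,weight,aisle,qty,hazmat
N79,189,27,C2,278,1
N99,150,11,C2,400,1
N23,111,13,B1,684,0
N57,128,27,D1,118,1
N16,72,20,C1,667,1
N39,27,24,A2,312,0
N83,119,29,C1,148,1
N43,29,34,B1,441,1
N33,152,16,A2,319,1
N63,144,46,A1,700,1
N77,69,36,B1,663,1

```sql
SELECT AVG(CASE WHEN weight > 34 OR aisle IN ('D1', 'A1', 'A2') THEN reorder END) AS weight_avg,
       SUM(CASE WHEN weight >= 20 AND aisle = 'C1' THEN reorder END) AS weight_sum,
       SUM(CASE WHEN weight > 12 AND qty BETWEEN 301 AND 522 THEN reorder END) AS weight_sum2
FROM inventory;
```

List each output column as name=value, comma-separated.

weight_avg=104, weight_sum=191, weight_sum2=208

[weight_avg: weight > 34 OR aisle IN ('D1', 'A1', 'A2')]
bin=N79: ✗
bin=N99: ✗
bin=N23: ✗
bin=N57: ✓ → 128
bin=N16: ✗
bin=N39: ✓ → 27
bin=N83: ✗
bin=N43: ✗
bin=N33: ✓ → 152
bin=N63: ✓ → 144
bin=N77: ✓ → 69
weight_avg = (128 + 27 + 152 + 144 + 69) / 5 = 104
—
[weight_sum: weight >= 20 AND aisle = 'C1']
bin=N79: ✗
bin=N99: ✗
bin=N23: ✗
bin=N57: ✗
bin=N16: ✓ → 72
bin=N39: ✗
bin=N83: ✓ → 119
bin=N43: ✗
bin=N33: ✗
bin=N63: ✗
bin=N77: ✗
weight_sum = 72 + 119 = 191
—
[weight_sum2: weight > 12 AND qty BETWEEN 301 AND 522]
bin=N79: ✗
bin=N99: ✗
bin=N23: ✗
bin=N57: ✗
bin=N16: ✗
bin=N39: ✓ → 27
bin=N83: ✗
bin=N43: ✓ → 29
bin=N33: ✓ → 152
bin=N63: ✗
bin=N77: ✗
weight_sum2 = 27 + 29 + 152 = 208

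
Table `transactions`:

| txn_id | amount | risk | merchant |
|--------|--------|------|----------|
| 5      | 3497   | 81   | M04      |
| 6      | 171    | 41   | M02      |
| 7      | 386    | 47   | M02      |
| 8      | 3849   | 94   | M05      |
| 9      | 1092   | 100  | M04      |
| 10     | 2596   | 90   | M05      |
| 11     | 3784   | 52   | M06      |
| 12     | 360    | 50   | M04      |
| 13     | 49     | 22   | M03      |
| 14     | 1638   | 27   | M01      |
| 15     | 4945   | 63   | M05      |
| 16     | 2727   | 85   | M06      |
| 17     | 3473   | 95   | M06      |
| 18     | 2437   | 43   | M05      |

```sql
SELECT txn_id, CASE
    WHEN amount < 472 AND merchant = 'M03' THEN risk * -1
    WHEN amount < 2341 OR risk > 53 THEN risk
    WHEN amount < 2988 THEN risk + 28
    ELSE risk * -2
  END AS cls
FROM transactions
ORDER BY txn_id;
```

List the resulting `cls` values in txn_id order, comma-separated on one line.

txn_id=5: amount < 2341 OR risk > 53 → 81
txn_id=6: amount < 2341 OR risk > 53 → 41
txn_id=7: amount < 2341 OR risk > 53 → 47
txn_id=8: amount < 2341 OR risk > 53 → 94
txn_id=9: amount < 2341 OR risk > 53 → 100
txn_id=10: amount < 2341 OR risk > 53 → 90
txn_id=11: ELSE → -104
txn_id=12: amount < 2341 OR risk > 53 → 50
txn_id=13: amount < 472 AND merchant = 'M03' → -22
txn_id=14: amount < 2341 OR risk > 53 → 27
txn_id=15: amount < 2341 OR risk > 53 → 63
txn_id=16: amount < 2341 OR risk > 53 → 85
txn_id=17: amount < 2341 OR risk > 53 → 95
txn_id=18: amount < 2988 → 71

81, 41, 47, 94, 100, 90, -104, 50, -22, 27, 63, 85, 95, 71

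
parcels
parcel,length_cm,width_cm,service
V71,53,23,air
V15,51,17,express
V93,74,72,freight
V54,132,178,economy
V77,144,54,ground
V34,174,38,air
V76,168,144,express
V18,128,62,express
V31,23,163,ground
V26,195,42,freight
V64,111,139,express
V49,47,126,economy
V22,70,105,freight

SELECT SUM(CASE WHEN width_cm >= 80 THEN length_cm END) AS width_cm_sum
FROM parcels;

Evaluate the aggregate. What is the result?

parcel=V71: ✗
parcel=V15: ✗
parcel=V93: ✗
parcel=V54: ✓ → 132
parcel=V77: ✗
parcel=V34: ✗
parcel=V76: ✓ → 168
parcel=V18: ✗
parcel=V31: ✓ → 23
parcel=V26: ✗
parcel=V64: ✓ → 111
parcel=V49: ✓ → 47
parcel=V22: ✓ → 70
width_cm_sum = 132 + 168 + 23 + 111 + 47 + 70 = 551

551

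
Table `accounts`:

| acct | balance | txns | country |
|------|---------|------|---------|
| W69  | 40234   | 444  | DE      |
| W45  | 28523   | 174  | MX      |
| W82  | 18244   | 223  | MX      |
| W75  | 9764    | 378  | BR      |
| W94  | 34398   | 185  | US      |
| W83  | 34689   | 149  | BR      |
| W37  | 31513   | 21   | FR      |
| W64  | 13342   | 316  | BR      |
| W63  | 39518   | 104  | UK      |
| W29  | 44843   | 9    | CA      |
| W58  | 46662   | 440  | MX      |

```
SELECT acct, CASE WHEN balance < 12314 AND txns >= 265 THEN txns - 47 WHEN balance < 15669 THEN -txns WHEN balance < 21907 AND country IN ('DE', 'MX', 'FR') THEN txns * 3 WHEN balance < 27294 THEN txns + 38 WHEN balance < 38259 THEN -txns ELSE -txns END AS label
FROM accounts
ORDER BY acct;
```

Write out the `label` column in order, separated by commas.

-9, -21, -174, -440, -104, -316, -444, 331, 669, -149, -185

acct=W29: ELSE → -9
acct=W37: balance < 38259 → -21
acct=W45: balance < 38259 → -174
acct=W58: ELSE → -440
acct=W63: ELSE → -104
acct=W64: balance < 15669 → -316
acct=W69: ELSE → -444
acct=W75: balance < 12314 AND txns >= 265 → 331
acct=W82: balance < 21907 AND country IN ('DE', 'MX', 'FR') → 669
acct=W83: balance < 38259 → -149
acct=W94: balance < 38259 → -185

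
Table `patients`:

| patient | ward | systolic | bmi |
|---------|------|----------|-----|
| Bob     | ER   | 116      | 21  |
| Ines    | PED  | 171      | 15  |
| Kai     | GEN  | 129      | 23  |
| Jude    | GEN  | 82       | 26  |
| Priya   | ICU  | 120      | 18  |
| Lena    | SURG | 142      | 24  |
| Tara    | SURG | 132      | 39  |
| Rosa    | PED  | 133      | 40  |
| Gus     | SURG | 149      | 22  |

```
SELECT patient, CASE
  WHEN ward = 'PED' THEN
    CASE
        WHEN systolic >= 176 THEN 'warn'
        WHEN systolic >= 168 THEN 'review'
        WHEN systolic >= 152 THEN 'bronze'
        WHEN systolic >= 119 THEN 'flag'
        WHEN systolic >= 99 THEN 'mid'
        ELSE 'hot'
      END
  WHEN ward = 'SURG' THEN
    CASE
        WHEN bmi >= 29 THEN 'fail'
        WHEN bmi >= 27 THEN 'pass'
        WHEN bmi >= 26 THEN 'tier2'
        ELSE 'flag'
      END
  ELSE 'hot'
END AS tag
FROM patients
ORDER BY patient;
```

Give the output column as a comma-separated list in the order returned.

hot, flag, review, hot, hot, flag, hot, flag, fail

patient=Bob: ward='ER' → outer ELSE → hot
patient=Gus: ward='SURG' → inner[ELSE] → flag
patient=Ines: ward='PED' → inner[systolic >= 168] → review
patient=Jude: ward='GEN' → outer ELSE → hot
patient=Kai: ward='GEN' → outer ELSE → hot
patient=Lena: ward='SURG' → inner[ELSE] → flag
patient=Priya: ward='ICU' → outer ELSE → hot
patient=Rosa: ward='PED' → inner[systolic >= 119] → flag
patient=Tara: ward='SURG' → inner[bmi >= 29] → fail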